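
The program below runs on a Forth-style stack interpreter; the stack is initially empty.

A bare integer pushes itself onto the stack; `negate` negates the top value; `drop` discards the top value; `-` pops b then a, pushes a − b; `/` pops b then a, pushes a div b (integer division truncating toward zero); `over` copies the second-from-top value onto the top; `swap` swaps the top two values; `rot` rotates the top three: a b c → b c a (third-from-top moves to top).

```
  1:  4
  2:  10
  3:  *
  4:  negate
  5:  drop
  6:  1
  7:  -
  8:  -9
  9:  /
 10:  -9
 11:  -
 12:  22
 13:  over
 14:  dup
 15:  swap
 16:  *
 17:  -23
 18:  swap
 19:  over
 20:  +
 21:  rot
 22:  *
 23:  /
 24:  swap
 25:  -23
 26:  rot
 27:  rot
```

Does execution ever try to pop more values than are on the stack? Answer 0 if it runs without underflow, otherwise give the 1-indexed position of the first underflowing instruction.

7

4      -> [4]
10     -> [4, 10]
*      -> [40]
negate -> [-40]
drop   -> []
1      -> [1]
-  — needs 2 operands, stack has 1 → underflow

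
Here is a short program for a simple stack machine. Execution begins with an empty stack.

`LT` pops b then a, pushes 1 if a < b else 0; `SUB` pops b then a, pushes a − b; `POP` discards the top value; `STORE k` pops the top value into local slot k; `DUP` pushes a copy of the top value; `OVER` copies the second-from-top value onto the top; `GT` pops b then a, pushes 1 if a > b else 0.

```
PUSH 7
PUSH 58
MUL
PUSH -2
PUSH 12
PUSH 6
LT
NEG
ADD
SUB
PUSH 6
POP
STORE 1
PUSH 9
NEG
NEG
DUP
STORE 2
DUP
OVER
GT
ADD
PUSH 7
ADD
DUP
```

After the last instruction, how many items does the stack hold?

2

PUSH 7  : 7
PUSH 58 : 7 58
MUL     : 406
PUSH -2 : 406 -2
PUSH 12 : 406 -2 12
PUSH 6  : 406 -2 12 6
LT      : 406 -2 0
NEG     : 406 -2 0
ADD     : 406 -2
SUB     : 408
PUSH 6  : 408 6
POP     : 408
STORE 1 : (empty)
PUSH 9  : 9
NEG     : -9
NEG     : 9
DUP     : 9 9
STORE 2 : 9
DUP     : 9 9
OVER    : 9 9 9
GT      : 9 0
ADD     : 9
PUSH 7  : 9 7
ADD     : 16
DUP     : 16 16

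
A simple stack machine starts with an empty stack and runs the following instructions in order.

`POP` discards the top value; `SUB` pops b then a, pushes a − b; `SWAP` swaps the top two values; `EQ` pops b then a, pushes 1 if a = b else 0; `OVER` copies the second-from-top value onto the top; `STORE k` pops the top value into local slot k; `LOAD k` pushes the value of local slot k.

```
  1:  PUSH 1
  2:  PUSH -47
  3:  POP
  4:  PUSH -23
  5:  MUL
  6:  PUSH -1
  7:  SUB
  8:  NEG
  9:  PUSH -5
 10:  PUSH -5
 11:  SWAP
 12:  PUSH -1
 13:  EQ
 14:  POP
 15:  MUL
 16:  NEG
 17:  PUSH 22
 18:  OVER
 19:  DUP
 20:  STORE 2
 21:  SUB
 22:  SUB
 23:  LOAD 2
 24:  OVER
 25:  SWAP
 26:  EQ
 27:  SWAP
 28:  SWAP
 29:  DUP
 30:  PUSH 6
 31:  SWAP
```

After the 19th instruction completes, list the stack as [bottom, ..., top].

PUSH 1   -> 1
PUSH -47 -> 1 -47
POP      -> 1
PUSH -23 -> 1 -23
MUL      -> -23
PUSH -1  -> -23 -1
SUB      -> -22
NEG      -> 22
PUSH -5  -> 22 -5
PUSH -5  -> 22 -5 -5
SWAP     -> 22 -5 -5
PUSH -1  -> 22 -5 -5 -1
EQ       -> 22 -5 0
POP      -> 22 -5
MUL      -> -110
NEG      -> 110
PUSH 22  -> 110 22
OVER     -> 110 22 110
DUP      -> 110 22 110 110

[110, 22, 110, 110]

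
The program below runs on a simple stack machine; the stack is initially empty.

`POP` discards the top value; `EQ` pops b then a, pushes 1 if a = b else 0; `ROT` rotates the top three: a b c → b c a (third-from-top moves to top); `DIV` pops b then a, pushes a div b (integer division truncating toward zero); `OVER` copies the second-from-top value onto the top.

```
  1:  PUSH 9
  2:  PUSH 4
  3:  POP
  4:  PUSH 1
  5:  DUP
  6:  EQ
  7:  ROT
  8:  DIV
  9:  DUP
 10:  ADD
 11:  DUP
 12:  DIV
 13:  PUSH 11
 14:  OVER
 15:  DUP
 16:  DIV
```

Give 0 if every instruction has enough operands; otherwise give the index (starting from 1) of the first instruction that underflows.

7

PUSH 9 → [9]
PUSH 4 → [9, 4]
POP    → [9]
PUSH 1 → [9, 1]
DUP    → [9, 1, 1]
EQ     → [9, 1]
ROT  — needs 3 operands, stack has 2 → underflow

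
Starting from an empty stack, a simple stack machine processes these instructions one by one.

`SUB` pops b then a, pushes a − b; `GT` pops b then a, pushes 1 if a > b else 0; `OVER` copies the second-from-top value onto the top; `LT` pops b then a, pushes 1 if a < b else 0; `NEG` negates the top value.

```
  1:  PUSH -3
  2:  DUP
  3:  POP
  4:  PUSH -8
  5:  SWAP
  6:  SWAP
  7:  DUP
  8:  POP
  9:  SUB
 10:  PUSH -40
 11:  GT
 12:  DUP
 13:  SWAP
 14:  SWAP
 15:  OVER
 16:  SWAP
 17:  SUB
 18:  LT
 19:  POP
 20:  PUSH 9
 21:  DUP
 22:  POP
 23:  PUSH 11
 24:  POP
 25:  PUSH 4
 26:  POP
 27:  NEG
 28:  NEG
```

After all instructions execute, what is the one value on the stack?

9

PUSH -3  : [-3]
DUP      : [-3, -3]
POP      : [-3]
PUSH -8  : [-3, -8]
SWAP     : [-8, -3]
SWAP     : [-3, -8]
DUP      : [-3, -8, -8]
POP      : [-3, -8]
SUB      : [5]
PUSH -40 : [5, -40]
GT       : [1]
DUP      : [1, 1]
SWAP     : [1, 1]
SWAP     : [1, 1]
OVER     : [1, 1, 1]
SWAP     : [1, 1, 1]
SUB      : [1, 0]
LT       : [0]
POP      : []
PUSH 9   : [9]
DUP      : [9, 9]
POP      : [9]
PUSH 11  : [9, 11]
POP      : [9]
PUSH 4   : [9, 4]
POP      : [9]
NEG      : [-9]
NEG      : [9]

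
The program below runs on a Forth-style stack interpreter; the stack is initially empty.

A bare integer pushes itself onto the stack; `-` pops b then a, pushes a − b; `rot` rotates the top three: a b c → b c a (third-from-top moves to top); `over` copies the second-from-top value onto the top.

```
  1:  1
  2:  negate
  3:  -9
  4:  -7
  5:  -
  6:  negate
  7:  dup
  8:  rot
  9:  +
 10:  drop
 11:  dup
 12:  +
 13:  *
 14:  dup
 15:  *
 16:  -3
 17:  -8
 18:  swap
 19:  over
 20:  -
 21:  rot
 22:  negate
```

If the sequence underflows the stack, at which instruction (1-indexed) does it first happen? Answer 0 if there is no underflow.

1       1
negate  -1
-9      -1 -9
-7      -1 -9 -7
-       -1 -2
negate  -1 2
dup     -1 2 2
rot     2 2 -1
+       2 1
drop    2
dup     2 2
+       4
*  — needs 2 operands, stack has 1 → underflow

13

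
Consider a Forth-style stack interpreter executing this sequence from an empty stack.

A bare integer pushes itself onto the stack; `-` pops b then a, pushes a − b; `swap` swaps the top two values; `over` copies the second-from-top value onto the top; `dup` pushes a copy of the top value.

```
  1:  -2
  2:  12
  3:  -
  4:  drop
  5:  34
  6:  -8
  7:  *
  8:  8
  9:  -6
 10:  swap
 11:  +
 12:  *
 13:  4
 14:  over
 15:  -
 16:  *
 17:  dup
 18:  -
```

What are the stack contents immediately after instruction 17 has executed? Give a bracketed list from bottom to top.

-2   : [-2]
12   : [-2, 12]
-    : [-14]
drop : []
34   : [34]
-8   : [34, -8]
*    : [-272]
8    : [-272, 8]
-6   : [-272, 8, -6]
swap : [-272, -6, 8]
+    : [-272, 2]
*    : [-544]
4    : [-544, 4]
over : [-544, 4, -544]
-    : [-544, 548]
*    : [-298112]
dup  : [-298112, -298112]

[-298112, -298112]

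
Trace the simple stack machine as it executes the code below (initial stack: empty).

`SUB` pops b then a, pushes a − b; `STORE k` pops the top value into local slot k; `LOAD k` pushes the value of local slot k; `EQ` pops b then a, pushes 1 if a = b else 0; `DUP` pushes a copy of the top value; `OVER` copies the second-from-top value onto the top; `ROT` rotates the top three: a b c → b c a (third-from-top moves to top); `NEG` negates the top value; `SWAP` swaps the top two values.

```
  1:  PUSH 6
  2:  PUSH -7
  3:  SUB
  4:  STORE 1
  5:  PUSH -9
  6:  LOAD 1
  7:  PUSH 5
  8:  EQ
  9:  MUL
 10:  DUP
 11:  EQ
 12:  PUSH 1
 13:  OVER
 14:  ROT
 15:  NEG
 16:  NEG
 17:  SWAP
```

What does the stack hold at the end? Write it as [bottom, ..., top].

PUSH 6  -> 6
PUSH -7 -> 6 -7
SUB     -> 13
STORE 1 -> (empty)
PUSH -9 -> -9
LOAD 1  -> -9 13
PUSH 5  -> -9 13 5
EQ      -> -9 0
MUL     -> 0
DUP     -> 0 0
EQ      -> 1
PUSH 1  -> 1 1
OVER    -> 1 1 1
ROT     -> 1 1 1
NEG     -> 1 1 -1
NEG     -> 1 1 1
SWAP    -> 1 1 1

[1, 1, 1]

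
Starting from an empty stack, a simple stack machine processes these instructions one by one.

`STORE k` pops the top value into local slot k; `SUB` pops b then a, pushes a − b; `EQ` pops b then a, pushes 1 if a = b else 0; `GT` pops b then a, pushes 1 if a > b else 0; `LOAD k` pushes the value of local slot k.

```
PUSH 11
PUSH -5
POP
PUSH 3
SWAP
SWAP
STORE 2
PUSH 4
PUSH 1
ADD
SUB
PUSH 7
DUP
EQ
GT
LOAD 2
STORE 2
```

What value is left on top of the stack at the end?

PUSH 11 : [11]
PUSH -5 : [11, -5]
POP     : [11]
PUSH 3  : [11, 3]
SWAP    : [3, 11]
SWAP    : [11, 3]
STORE 2 : [11]
PUSH 4  : [11, 4]
PUSH 1  : [11, 4, 1]
ADD     : [11, 5]
SUB     : [6]
PUSH 7  : [6, 7]
DUP     : [6, 7, 7]
EQ      : [6, 1]
GT      : [1]
LOAD 2  : [1, 3]
STORE 2 : [1]

1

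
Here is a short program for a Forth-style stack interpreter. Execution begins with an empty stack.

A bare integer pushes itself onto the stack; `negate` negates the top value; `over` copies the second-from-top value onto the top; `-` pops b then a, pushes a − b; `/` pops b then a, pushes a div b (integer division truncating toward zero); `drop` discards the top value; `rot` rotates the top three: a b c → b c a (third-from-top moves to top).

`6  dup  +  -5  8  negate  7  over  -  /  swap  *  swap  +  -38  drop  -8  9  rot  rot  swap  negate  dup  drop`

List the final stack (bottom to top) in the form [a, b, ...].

[9, -8, -12]

6      : 6
dup    : 6 6
+      : 12
-5     : 12 -5
8      : 12 -5 8
negate : 12 -5 -8
7      : 12 -5 -8 7
over   : 12 -5 -8 7 -8
-      : 12 -5 -8 15
/      : 12 -5 0
swap   : 12 0 -5
*      : 12 0
swap   : 0 12
+      : 12
-38    : 12 -38
drop   : 12
-8     : 12 -8
9      : 12 -8 9
rot    : -8 9 12
rot    : 9 12 -8
swap   : 9 -8 12
negate : 9 -8 -12
dup    : 9 -8 -12 -12
drop   : 9 -8 -12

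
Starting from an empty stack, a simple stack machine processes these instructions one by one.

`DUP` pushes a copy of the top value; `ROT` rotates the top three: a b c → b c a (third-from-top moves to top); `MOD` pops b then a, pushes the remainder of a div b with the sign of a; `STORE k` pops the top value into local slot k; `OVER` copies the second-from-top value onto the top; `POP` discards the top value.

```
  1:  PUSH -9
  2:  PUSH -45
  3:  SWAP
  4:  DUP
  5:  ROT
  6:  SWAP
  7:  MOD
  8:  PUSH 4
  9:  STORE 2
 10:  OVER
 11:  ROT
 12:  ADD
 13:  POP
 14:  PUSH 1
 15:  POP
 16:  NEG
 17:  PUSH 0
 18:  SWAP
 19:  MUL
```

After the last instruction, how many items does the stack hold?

1

PUSH -9   -9
PUSH -45  -9 -45
SWAP      -45 -9
DUP       -45 -9 -9
ROT       -9 -9 -45
SWAP      -9 -45 -9
MOD       -9 0
PUSH 4    -9 0 4
STORE 2   -9 0
OVER      -9 0 -9
ROT       0 -9 -9
ADD       0 -18
POP       0
PUSH 1    0 1
POP       0
NEG       0
PUSH 0    0 0
SWAP      0 0
MUL       0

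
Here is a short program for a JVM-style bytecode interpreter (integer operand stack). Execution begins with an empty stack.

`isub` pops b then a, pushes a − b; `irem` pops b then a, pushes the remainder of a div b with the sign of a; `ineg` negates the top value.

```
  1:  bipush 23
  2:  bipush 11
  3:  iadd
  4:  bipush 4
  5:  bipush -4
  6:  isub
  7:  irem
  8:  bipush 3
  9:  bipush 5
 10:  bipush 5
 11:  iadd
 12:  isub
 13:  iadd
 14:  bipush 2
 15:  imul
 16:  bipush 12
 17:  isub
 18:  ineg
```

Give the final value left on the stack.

22

bipush 23 -> 23
bipush 11 -> 23 11
iadd      -> 34
bipush 4  -> 34 4
bipush -4 -> 34 4 -4
isub      -> 34 8
irem      -> 2
bipush 3  -> 2 3
bipush 5  -> 2 3 5
bipush 5  -> 2 3 5 5
iadd      -> 2 3 10
isub      -> 2 -7
iadd      -> -5
bipush 2  -> -5 2
imul      -> -10
bipush 12 -> -10 12
isub      -> -22
ineg      -> 22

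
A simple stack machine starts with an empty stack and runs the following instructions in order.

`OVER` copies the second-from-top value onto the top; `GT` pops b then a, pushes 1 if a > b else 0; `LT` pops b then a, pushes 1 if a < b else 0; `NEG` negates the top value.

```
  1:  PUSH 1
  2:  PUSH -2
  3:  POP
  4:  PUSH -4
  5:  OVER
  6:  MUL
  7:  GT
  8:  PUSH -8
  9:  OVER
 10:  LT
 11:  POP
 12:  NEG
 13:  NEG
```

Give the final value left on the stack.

PUSH 1  -> [1]
PUSH -2 -> [1, -2]
POP     -> [1]
PUSH -4 -> [1, -4]
OVER    -> [1, -4, 1]
MUL     -> [1, -4]
GT      -> [1]
PUSH -8 -> [1, -8]
OVER    -> [1, -8, 1]
LT      -> [1, 1]
POP     -> [1]
NEG     -> [-1]
NEG     -> [1]

1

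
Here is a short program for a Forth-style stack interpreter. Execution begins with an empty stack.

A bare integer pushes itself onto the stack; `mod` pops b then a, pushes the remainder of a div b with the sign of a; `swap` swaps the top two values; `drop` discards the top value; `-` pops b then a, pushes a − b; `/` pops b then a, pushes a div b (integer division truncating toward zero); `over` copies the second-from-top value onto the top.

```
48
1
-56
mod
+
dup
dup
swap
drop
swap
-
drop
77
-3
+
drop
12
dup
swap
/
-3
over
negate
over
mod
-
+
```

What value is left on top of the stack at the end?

-1

48     → 48
1      → 48 1
-56    → 48 1 -56
mod    → 48 1
+      → 49
dup    → 49 49
dup    → 49 49 49
swap   → 49 49 49
drop   → 49 49
swap   → 49 49
-      → 0
drop   → (empty)
77     → 77
-3     → 77 -3
+      → 74
drop   → (empty)
12     → 12
dup    → 12 12
swap   → 12 12
/      → 1
-3     → 1 -3
over   → 1 -3 1
negate → 1 -3 -1
over   → 1 -3 -1 -3
mod    → 1 -3 -1
-      → 1 -2
+      → -1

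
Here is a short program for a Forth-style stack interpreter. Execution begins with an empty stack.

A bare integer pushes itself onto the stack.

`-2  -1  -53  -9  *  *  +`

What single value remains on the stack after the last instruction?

-479

-2  -> -2
-1  -> -2 -1
-53 -> -2 -1 -53
-9  -> -2 -1 -53 -9
*   -> -2 -1 477
*   -> -2 -477
+   -> -479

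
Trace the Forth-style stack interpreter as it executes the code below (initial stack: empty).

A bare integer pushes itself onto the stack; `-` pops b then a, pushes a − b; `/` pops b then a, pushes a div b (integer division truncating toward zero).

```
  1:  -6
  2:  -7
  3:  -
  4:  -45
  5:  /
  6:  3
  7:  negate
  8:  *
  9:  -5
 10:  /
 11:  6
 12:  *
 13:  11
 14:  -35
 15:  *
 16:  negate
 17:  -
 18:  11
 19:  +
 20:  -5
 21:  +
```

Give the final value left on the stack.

-6     : -6
-7     : -6 -7
-      : 1
-45    : 1 -45
/      : 0
3      : 0 3
negate : 0 -3
*      : 0
-5     : 0 -5
/      : 0
6      : 0 6
*      : 0
11     : 0 11
-35    : 0 11 -35
*      : 0 -385
negate : 0 385
-      : -385
11     : -385 11
+      : -374
-5     : -374 -5
+      : -379

-379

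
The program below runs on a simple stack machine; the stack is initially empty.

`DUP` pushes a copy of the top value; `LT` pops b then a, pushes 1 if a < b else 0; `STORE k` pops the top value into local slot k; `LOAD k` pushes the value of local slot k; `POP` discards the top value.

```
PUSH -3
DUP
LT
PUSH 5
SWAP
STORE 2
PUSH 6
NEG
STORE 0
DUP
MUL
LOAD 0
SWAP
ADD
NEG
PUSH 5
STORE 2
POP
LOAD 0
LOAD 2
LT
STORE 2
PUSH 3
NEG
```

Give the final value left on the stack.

PUSH -3 → [-3]
DUP     → [-3, -3]
LT      → [0]
PUSH 5  → [0, 5]
SWAP    → [5, 0]
STORE 2 → [5]
PUSH 6  → [5, 6]
NEG     → [5, -6]
STORE 0 → [5]
DUP     → [5, 5]
MUL     → [25]
LOAD 0  → [25, -6]
SWAP    → [-6, 25]
ADD     → [19]
NEG     → [-19]
PUSH 5  → [-19, 5]
STORE 2 → [-19]
POP     → []
LOAD 0  → [-6]
LOAD 2  → [-6, 5]
LT      → [1]
STORE 2 → []
PUSH 3  → [3]
NEG     → [-3]

-3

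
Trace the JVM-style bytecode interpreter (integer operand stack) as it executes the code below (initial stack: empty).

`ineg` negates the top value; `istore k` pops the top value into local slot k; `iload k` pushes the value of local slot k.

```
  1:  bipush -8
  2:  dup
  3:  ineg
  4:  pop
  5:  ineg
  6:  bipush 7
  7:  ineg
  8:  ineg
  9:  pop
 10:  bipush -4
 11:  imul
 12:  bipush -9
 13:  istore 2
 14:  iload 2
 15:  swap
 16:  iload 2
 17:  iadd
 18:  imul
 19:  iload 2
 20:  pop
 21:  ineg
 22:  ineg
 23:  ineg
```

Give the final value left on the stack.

-369

bipush -8 : [-8]
dup       : [-8, -8]
ineg      : [-8, 8]
pop       : [-8]
ineg      : [8]
bipush 7  : [8, 7]
ineg      : [8, -7]
ineg      : [8, 7]
pop       : [8]
bipush -4 : [8, -4]
imul      : [-32]
bipush -9 : [-32, -9]
istore 2  : [-32]
iload 2   : [-32, -9]
swap      : [-9, -32]
iload 2   : [-9, -32, -9]
iadd      : [-9, -41]
imul      : [369]
iload 2   : [369, -9]
pop       : [369]
ineg      : [-369]
ineg      : [369]
ineg      : [-369]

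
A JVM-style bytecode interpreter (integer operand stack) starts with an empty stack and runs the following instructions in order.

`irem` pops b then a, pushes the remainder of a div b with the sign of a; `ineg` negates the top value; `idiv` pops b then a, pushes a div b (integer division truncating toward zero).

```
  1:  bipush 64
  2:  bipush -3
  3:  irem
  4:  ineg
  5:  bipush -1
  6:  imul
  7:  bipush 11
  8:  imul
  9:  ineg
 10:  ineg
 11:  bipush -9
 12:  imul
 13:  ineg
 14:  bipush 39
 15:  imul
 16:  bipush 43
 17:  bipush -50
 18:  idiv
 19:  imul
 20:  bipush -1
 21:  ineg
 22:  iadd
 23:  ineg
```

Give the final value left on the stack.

bipush 64   64
bipush -3   64 -3
irem        1
ineg        -1
bipush -1   -1 -1
imul        1
bipush 11   1 11
imul        11
ineg        -11
ineg        11
bipush -9   11 -9
imul        -99
ineg        99
bipush 39   99 39
imul        3861
bipush 43   3861 43
bipush -50  3861 43 -50
idiv        3861 0
imul        0
bipush -1   0 -1
ineg        0 1
iadd        1
ineg        -1

-1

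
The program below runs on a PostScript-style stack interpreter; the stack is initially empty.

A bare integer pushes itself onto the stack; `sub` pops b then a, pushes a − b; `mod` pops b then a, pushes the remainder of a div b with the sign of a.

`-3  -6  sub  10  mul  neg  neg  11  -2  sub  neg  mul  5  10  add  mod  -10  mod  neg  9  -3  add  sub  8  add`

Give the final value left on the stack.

-3   [-3]
-6   [-3, -6]
sub  [3]
10   [3, 10]
mul  [30]
neg  [-30]
neg  [30]
11   [30, 11]
-2   [30, 11, -2]
sub  [30, 13]
neg  [30, -13]
mul  [-390]
5    [-390, 5]
10   [-390, 5, 10]
add  [-390, 15]
mod  [0]
-10  [0, -10]
mod  [0]
neg  [0]
9    [0, 9]
-3   [0, 9, -3]
add  [0, 6]
sub  [-6]
8    [-6, 8]
add  [2]

2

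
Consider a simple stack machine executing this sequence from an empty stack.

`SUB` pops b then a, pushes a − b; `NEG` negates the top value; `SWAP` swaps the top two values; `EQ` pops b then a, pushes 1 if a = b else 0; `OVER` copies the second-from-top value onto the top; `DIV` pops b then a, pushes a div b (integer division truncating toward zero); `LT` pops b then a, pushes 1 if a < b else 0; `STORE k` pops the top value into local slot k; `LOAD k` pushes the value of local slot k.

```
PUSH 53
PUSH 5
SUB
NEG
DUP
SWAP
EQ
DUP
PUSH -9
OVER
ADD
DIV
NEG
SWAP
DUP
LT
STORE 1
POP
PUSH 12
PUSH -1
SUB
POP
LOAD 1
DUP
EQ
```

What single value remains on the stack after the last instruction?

PUSH 53 → [53]
PUSH 5  → [53, 5]
SUB     → [48]
NEG     → [-48]
DUP     → [-48, -48]
SWAP    → [-48, -48]
EQ      → [1]
DUP     → [1, 1]
PUSH -9 → [1, 1, -9]
OVER    → [1, 1, -9, 1]
ADD     → [1, 1, -8]
DIV     → [1, 0]
NEG     → [1, 0]
SWAP    → [0, 1]
DUP     → [0, 1, 1]
LT      → [0, 0]
STORE 1 → [0]
POP     → []
PUSH 12 → [12]
PUSH -1 → [12, -1]
SUB     → [13]
POP     → []
LOAD 1  → [0]
DUP     → [0, 0]
EQ      → [1]

1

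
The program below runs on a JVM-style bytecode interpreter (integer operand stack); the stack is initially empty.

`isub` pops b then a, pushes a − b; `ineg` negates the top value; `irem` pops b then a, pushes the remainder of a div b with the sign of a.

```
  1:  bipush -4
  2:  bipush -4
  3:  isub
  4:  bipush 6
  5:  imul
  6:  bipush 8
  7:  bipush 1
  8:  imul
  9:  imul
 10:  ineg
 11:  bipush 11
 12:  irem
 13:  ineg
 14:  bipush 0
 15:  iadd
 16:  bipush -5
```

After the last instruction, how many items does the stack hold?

2

bipush -4 → [-4]
bipush -4 → [-4, -4]
isub      → [0]
bipush 6  → [0, 6]
imul      → [0]
bipush 8  → [0, 8]
bipush 1  → [0, 8, 1]
imul      → [0, 8]
imul      → [0]
ineg      → [0]
bipush 11 → [0, 11]
irem      → [0]
ineg      → [0]
bipush 0  → [0, 0]
iadd      → [0]
bipush -5 → [0, -5]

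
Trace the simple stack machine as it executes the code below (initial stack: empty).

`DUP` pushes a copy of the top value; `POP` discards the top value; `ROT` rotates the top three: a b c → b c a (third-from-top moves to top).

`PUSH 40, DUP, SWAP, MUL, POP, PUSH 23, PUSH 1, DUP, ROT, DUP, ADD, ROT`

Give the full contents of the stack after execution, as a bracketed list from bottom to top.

PUSH 40 : [40]
DUP     : [40, 40]
SWAP    : [40, 40]
MUL     : [1600]
POP     : []
PUSH 23 : [23]
PUSH 1  : [23, 1]
DUP     : [23, 1, 1]
ROT     : [1, 1, 23]
DUP     : [1, 1, 23, 23]
ADD     : [1, 1, 46]
ROT     : [1, 46, 1]

[1, 46, 1]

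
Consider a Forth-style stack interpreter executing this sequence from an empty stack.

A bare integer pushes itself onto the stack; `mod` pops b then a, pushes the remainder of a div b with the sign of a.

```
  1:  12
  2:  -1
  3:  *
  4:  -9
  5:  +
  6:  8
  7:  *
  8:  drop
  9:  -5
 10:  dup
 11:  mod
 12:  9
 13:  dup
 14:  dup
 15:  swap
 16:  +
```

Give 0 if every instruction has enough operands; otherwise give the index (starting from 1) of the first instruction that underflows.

0

12    12
-1    12 -1
*     -12
-9    -12 -9
+     -21
8     -21 8
*     -168
drop  (empty)
-5    -5
dup   -5 -5
mod   0
9     0 9
dup   0 9 9
dup   0 9 9 9
swap  0 9 9 9
+     0 9 18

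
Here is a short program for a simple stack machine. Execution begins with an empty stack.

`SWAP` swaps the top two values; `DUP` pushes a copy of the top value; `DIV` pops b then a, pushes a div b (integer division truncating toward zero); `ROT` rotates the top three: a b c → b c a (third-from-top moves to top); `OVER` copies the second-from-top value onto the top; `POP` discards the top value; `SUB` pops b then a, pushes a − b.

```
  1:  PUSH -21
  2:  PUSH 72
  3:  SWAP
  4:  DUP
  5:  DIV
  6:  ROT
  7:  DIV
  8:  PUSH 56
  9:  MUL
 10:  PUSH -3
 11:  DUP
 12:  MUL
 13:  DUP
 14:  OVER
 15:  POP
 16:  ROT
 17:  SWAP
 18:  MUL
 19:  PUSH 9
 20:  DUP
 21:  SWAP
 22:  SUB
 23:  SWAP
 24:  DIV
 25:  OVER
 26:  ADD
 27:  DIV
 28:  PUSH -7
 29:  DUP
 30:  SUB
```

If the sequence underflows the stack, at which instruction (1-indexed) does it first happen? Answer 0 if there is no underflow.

6

PUSH -21 → -21
PUSH 72  → -21 72
SWAP     → 72 -21
DUP      → 72 -21 -21
DIV      → 72 1
ROT  — needs 3 operands, stack has 2 → underflow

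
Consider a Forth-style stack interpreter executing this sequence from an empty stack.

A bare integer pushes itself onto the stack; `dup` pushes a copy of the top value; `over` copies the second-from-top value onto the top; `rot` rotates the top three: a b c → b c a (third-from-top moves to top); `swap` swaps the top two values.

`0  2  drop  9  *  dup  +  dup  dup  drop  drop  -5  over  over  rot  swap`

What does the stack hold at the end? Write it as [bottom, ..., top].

0    : 0
2    : 0 2
drop : 0
9    : 0 9
*    : 0
dup  : 0 0
+    : 0
dup  : 0 0
dup  : 0 0 0
drop : 0 0
drop : 0
-5   : 0 -5
over : 0 -5 0
over : 0 -5 0 -5
rot  : 0 0 -5 -5
swap : 0 0 -5 -5

[0, 0, -5, -5]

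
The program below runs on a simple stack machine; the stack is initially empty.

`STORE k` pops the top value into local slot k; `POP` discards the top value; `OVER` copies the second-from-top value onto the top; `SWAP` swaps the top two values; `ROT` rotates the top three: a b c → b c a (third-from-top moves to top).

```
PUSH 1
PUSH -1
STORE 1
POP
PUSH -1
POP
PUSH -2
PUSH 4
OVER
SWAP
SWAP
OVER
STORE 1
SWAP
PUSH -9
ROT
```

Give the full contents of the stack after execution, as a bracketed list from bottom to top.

PUSH 1   [1]
PUSH -1  [1, -1]
STORE 1  [1]
POP      []
PUSH -1  [-1]
POP      []
PUSH -2  [-2]
PUSH 4   [-2, 4]
OVER     [-2, 4, -2]
SWAP     [-2, -2, 4]
SWAP     [-2, 4, -2]
OVER     [-2, 4, -2, 4]
STORE 1  [-2, 4, -2]
SWAP     [-2, -2, 4]
PUSH -9  [-2, -2, 4, -9]
ROT      [-2, 4, -9, -2]

[-2, 4, -9, -2]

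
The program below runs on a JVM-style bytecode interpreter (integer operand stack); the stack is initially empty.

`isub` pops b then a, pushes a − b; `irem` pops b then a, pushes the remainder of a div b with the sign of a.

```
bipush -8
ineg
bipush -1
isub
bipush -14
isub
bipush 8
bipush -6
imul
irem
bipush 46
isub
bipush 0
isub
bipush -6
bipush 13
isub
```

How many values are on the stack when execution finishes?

bipush -8  -> -8
ineg       -> 8
bipush -1  -> 8 -1
isub       -> 9
bipush -14 -> 9 -14
isub       -> 23
bipush 8   -> 23 8
bipush -6  -> 23 8 -6
imul       -> 23 -48
irem       -> 23
bipush 46  -> 23 46
isub       -> -23
bipush 0   -> -23 0
isub       -> -23
bipush -6  -> -23 -6
bipush 13  -> -23 -6 13
isub       -> -23 -19

2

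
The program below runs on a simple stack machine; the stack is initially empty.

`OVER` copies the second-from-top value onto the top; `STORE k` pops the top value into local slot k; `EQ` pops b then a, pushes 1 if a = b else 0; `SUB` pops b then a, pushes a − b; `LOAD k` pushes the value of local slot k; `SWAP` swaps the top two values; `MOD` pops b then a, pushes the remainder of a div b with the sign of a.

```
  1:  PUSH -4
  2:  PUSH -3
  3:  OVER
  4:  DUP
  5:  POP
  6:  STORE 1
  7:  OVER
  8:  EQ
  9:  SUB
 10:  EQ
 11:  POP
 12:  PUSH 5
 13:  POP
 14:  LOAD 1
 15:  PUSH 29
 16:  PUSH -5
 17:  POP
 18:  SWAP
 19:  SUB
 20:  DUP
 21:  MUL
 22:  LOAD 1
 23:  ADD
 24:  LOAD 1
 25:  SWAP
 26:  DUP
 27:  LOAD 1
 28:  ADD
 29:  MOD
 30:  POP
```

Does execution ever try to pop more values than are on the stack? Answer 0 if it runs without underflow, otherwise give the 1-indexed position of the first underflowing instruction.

PUSH -4 -> [-4]
PUSH -3 -> [-4, -3]
OVER    -> [-4, -3, -4]
DUP     -> [-4, -3, -4, -4]
POP     -> [-4, -3, -4]
STORE 1 -> [-4, -3]
OVER    -> [-4, -3, -4]
EQ      -> [-4, 0]
SUB     -> [-4]
EQ  — needs 2 operands, stack has 1 → underflow

10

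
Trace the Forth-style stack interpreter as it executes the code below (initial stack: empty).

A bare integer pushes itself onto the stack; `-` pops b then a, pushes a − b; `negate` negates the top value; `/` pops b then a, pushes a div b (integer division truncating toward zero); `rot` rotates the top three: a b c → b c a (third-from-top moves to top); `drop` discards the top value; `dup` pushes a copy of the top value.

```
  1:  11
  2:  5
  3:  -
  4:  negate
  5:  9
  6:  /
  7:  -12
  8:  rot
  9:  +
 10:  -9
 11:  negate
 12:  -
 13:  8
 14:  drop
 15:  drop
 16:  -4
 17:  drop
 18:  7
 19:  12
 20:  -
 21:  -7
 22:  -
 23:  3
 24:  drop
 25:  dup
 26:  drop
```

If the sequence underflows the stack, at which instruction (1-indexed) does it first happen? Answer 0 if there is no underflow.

11      11
5       11 5
-       6
negate  -6
9       -6 9
/       0
-12     0 -12
rot  — needs 3 operands, stack has 2 → underflow

8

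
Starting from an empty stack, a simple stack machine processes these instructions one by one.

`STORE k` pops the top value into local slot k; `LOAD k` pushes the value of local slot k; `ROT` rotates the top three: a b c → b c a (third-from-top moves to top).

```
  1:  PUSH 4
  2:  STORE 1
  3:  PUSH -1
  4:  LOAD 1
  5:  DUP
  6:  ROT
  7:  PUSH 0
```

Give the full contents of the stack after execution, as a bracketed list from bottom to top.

[4, 4, -1, 0]

PUSH 4  : [4]
STORE 1 : []
PUSH -1 : [-1]
LOAD 1  : [-1, 4]
DUP     : [-1, 4, 4]
ROT     : [4, 4, -1]
PUSH 0  : [4, 4, -1, 0]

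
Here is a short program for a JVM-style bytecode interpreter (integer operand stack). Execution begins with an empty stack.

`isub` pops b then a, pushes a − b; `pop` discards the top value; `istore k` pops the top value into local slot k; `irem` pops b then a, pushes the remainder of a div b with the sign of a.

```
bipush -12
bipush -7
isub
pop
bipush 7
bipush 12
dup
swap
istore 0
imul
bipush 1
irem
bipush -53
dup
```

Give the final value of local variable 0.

bipush -12  [-12]
bipush -7   [-12, -7]
isub        [-5]
pop         []
bipush 7    [7]
bipush 12   [7, 12]
dup         [7, 12, 12]
swap        [7, 12, 12]
istore 0    [7, 12]
imul        [84]
bipush 1    [84, 1]
irem        [0]
bipush -53  [0, -53]
dup         [0, -53, -53]

12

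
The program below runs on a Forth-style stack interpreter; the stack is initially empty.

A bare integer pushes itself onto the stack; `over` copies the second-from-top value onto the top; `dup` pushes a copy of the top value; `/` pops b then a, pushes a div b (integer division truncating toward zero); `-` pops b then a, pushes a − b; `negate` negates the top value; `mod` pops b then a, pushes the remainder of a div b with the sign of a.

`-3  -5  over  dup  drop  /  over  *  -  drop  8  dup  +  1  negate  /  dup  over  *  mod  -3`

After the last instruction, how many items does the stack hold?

2

-3     -> -3
-5     -> -3 -5
over   -> -3 -5 -3
dup    -> -3 -5 -3 -3
drop   -> -3 -5 -3
/      -> -3 1
over   -> -3 1 -3
*      -> -3 -3
-      -> 0
drop   -> (empty)
8      -> 8
dup    -> 8 8
+      -> 16
1      -> 16 1
negate -> 16 -1
/      -> -16
dup    -> -16 -16
over   -> -16 -16 -16
*      -> -16 256
mod    -> -16
-3     -> -16 -3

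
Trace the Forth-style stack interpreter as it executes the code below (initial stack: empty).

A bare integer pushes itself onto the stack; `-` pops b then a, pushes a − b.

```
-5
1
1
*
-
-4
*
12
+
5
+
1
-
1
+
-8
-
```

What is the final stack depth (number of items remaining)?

1

-5 : [-5]
1  : [-5, 1]
1  : [-5, 1, 1]
*  : [-5, 1]
-  : [-6]
-4 : [-6, -4]
*  : [24]
12 : [24, 12]
+  : [36]
5  : [36, 5]
+  : [41]
1  : [41, 1]
-  : [40]
1  : [40, 1]
+  : [41]
-8 : [41, -8]
-  : [49]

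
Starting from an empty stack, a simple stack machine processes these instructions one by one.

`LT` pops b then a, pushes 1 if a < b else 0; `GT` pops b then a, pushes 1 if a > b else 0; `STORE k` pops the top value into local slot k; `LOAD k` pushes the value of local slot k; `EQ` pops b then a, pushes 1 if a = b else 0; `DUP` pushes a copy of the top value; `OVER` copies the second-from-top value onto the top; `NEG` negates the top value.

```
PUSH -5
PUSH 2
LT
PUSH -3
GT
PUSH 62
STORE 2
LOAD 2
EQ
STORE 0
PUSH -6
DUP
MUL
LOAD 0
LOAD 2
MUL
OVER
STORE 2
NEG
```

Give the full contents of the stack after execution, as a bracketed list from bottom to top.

PUSH -5 : -5
PUSH 2  : -5 2
LT      : 1
PUSH -3 : 1 -3
GT      : 1
PUSH 62 : 1 62
STORE 2 : 1
LOAD 2  : 1 62
EQ      : 0
STORE 0 : (empty)
PUSH -6 : -6
DUP     : -6 -6
MUL     : 36
LOAD 0  : 36 0
LOAD 2  : 36 0 62
MUL     : 36 0
OVER    : 36 0 36
STORE 2 : 36 0
NEG     : 36 0

[36, 0]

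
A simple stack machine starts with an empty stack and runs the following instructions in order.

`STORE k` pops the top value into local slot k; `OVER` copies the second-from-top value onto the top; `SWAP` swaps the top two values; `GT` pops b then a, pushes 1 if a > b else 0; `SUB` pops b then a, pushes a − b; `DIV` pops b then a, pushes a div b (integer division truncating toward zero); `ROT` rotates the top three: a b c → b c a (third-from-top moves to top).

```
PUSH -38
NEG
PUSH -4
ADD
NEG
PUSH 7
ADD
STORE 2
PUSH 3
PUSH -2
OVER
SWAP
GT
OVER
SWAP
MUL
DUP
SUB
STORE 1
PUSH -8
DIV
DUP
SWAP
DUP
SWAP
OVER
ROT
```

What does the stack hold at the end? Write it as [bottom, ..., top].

[0, 0, 0, 0]

PUSH -38 -> [-38]
NEG      -> [38]
PUSH -4  -> [38, -4]
ADD      -> [34]
NEG      -> [-34]
PUSH 7   -> [-34, 7]
ADD      -> [-27]
STORE 2  -> []
PUSH 3   -> [3]
PUSH -2  -> [3, -2]
OVER     -> [3, -2, 3]
SWAP     -> [3, 3, -2]
GT       -> [3, 1]
OVER     -> [3, 1, 3]
SWAP     -> [3, 3, 1]
MUL      -> [3, 3]
DUP      -> [3, 3, 3]
SUB      -> [3, 0]
STORE 1  -> [3]
PUSH -8  -> [3, -8]
DIV      -> [0]
DUP      -> [0, 0]
SWAP     -> [0, 0]
DUP      -> [0, 0, 0]
SWAP     -> [0, 0, 0]
OVER     -> [0, 0, 0, 0]
ROT      -> [0, 0, 0, 0]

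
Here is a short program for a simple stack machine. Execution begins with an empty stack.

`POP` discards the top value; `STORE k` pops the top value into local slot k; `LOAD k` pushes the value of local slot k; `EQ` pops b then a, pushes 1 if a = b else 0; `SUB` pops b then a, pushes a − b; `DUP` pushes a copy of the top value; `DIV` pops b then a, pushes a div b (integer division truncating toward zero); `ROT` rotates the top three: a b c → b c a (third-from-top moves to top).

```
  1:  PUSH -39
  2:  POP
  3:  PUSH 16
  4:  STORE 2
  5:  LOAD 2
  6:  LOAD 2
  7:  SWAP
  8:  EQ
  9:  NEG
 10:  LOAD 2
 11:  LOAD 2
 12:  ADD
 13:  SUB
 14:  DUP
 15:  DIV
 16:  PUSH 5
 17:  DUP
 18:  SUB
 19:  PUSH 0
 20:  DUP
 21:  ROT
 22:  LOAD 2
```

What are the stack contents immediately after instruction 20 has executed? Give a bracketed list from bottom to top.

[1, 0, 0, 0]

PUSH -39 : [-39]
POP      : []
PUSH 16  : [16]
STORE 2  : []
LOAD 2   : [16]
LOAD 2   : [16, 16]
SWAP     : [16, 16]
EQ       : [1]
NEG      : [-1]
LOAD 2   : [-1, 16]
LOAD 2   : [-1, 16, 16]
ADD      : [-1, 32]
SUB      : [-33]
DUP      : [-33, -33]
DIV      : [1]
PUSH 5   : [1, 5]
DUP      : [1, 5, 5]
SUB      : [1, 0]
PUSH 0   : [1, 0, 0]
DUP      : [1, 0, 0, 0]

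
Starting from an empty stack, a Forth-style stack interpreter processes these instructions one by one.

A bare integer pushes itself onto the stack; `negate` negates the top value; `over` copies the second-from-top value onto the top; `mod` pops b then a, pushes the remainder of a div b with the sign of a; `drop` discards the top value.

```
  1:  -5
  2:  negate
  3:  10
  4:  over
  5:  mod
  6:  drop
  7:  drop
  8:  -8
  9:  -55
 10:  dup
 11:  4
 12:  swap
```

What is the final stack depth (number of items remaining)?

4

-5      -5
negate  5
10      5 10
over    5 10 5
mod     5 0
drop    5
drop    (empty)
-8      -8
-55     -8 -55
dup     -8 -55 -55
4       -8 -55 -55 4
swap    -8 -55 4 -55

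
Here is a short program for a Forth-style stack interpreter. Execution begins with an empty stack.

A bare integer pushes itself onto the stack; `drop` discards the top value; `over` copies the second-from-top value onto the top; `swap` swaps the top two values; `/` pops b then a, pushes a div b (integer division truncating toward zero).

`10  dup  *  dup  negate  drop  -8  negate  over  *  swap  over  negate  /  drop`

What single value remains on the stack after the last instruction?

10     → 10
dup    → 10 10
*      → 100
dup    → 100 100
negate → 100 -100
drop   → 100
-8     → 100 -8
negate → 100 8
over   → 100 8 100
*      → 100 800
swap   → 800 100
over   → 800 100 800
negate → 800 100 -800
/      → 800 0
drop   → 800

800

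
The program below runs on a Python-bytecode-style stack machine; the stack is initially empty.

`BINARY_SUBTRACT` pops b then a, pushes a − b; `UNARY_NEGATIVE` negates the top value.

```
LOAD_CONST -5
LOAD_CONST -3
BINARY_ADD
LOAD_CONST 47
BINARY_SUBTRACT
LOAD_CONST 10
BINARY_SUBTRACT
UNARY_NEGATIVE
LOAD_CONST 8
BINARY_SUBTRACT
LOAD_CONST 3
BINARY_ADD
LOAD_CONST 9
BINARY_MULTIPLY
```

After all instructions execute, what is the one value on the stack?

LOAD_CONST -5   -> [-5]
LOAD_CONST -3   -> [-5, -3]
BINARY_ADD      -> [-8]
LOAD_CONST 47   -> [-8, 47]
BINARY_SUBTRACT -> [-55]
LOAD_CONST 10   -> [-55, 10]
BINARY_SUBTRACT -> [-65]
UNARY_NEGATIVE  -> [65]
LOAD_CONST 8    -> [65, 8]
BINARY_SUBTRACT -> [57]
LOAD_CONST 3    -> [57, 3]
BINARY_ADD      -> [60]
LOAD_CONST 9    -> [60, 9]
BINARY_MULTIPLY -> [540]

540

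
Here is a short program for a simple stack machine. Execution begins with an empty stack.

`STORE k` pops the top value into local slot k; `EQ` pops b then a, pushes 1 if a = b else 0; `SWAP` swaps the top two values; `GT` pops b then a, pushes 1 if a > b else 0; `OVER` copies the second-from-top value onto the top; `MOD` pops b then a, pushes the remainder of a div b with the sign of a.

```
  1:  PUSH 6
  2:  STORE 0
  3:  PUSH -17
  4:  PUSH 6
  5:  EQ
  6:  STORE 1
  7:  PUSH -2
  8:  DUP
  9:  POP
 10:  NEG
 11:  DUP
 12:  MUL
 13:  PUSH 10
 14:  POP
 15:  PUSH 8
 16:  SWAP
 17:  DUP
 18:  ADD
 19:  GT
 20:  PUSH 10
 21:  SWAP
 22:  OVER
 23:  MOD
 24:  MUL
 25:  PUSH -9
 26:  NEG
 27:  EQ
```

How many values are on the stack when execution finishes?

PUSH 6   → [6]
STORE 0  → []
PUSH -17 → [-17]
PUSH 6   → [-17, 6]
EQ       → [0]
STORE 1  → []
PUSH -2  → [-2]
DUP      → [-2, -2]
POP      → [-2]
NEG      → [2]
DUP      → [2, 2]
MUL      → [4]
PUSH 10  → [4, 10]
POP      → [4]
PUSH 8   → [4, 8]
SWAP     → [8, 4]
DUP      → [8, 4, 4]
ADD      → [8, 8]
GT       → [0]
PUSH 10  → [0, 10]
SWAP     → [10, 0]
OVER     → [10, 0, 10]
MOD      → [10, 0]
MUL      → [0]
PUSH -9  → [0, -9]
NEG      → [0, 9]
EQ       → [0]

1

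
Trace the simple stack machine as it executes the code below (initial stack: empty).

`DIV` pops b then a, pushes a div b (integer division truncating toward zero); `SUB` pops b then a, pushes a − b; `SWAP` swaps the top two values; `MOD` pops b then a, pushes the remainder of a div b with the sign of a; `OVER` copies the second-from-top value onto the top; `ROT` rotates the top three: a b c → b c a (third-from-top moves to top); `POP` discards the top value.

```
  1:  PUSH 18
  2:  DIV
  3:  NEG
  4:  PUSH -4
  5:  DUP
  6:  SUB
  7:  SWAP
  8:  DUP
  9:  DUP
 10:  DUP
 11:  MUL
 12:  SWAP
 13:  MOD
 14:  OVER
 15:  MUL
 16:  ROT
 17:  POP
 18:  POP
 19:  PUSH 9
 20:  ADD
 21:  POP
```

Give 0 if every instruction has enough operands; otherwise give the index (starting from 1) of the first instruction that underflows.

2

PUSH 18 → 18
DIV  — needs 2 operands, stack has 1 → underflow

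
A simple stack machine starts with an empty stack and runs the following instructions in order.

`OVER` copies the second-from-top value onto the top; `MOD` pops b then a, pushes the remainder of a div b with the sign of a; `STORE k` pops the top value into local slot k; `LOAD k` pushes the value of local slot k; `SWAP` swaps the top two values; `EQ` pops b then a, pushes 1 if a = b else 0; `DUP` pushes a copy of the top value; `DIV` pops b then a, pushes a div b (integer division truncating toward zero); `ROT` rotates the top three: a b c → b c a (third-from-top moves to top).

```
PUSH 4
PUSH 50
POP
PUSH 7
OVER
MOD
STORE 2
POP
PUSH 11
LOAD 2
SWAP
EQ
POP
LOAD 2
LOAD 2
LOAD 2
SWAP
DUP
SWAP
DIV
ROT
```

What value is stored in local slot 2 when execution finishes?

PUSH 4  → 4
PUSH 50 → 4 50
POP     → 4
PUSH 7  → 4 7
OVER    → 4 7 4
MOD     → 4 3
STORE 2 → 4
POP     → (empty)
PUSH 11 → 11
LOAD 2  → 11 3
SWAP    → 3 11
EQ      → 0
POP     → (empty)
LOAD 2  → 3
LOAD 2  → 3 3
LOAD 2  → 3 3 3
SWAP    → 3 3 3
DUP     → 3 3 3 3
SWAP    → 3 3 3 3
DIV     → 3 3 1
ROT     → 3 1 3

3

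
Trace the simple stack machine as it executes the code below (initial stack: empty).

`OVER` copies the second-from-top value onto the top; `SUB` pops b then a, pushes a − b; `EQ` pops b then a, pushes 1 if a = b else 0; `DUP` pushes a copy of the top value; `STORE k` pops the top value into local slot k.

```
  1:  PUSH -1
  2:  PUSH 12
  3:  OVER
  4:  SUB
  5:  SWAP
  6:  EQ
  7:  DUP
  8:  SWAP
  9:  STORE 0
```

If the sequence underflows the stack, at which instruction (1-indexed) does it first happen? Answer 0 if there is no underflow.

0

PUSH -1  [-1]
PUSH 12  [-1, 12]
OVER     [-1, 12, -1]
SUB      [-1, 13]
SWAP     [13, -1]
EQ       [0]
DUP      [0, 0]
SWAP     [0, 0]
STORE 0  [0]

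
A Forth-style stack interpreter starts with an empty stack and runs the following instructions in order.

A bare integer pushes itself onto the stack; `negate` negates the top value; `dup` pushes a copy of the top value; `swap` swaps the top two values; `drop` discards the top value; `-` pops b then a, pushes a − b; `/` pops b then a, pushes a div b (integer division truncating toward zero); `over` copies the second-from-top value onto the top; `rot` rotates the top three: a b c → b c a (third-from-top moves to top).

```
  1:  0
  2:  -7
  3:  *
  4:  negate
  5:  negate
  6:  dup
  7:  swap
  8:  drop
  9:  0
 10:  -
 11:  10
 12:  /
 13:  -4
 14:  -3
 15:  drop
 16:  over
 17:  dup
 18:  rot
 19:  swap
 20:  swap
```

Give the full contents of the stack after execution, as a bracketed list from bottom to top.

0      : 0
-7     : 0 -7
*      : 0
negate : 0
negate : 0
dup    : 0 0
swap   : 0 0
drop   : 0
0      : 0 0
-      : 0
10     : 0 10
/      : 0
-4     : 0 -4
-3     : 0 -4 -3
drop   : 0 -4
over   : 0 -4 0
dup    : 0 -4 0 0
rot    : 0 0 0 -4
swap   : 0 0 -4 0
swap   : 0 0 0 -4

[0, 0, 0, -4]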